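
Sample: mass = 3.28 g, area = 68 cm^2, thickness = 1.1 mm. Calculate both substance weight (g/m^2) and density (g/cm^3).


Substance weight = 482.4 g/m^2
Density = 0.439 g/cm^3

SW = 3.28 / 68 x 10000 = 482.4 g/m^2
Volume = 68 x 1.1 / 10 = 7.48 cm^3
Density = 3.28 / 7.48 = 0.439 g/cm^3


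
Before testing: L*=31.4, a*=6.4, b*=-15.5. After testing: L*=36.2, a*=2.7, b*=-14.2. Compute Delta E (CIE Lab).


dL = 36.2 - 31.4 = 4.8
da = 2.7 - 6.4 = -3.7
db = -14.2 - (-15.5) = 1.3
dE = sqrt((4.8)^2 + (-3.7)^2 + (1.3)^2) = 6.20


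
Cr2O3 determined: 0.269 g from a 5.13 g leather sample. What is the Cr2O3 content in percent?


5.24%

Cr2O3% = 0.269 / 5.13 x 100
Cr2O3% = 5.24%


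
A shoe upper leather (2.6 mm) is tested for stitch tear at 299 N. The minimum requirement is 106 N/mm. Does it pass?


STS = 115.0 N/mm
Passes: Yes

STS = 299 / 2.6 = 115.0 N/mm
Minimum required: 106 N/mm
Passes: Yes


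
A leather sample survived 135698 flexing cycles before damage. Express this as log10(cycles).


5.13

log10(135698) = 5.13


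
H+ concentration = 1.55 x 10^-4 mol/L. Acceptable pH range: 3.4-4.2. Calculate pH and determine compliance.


pH = -log10(1.55 x 10^-4) = 3.81
Range: 3.4 to 4.2
Compliant: Yes


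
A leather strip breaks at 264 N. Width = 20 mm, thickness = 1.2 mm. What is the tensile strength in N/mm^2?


11.00 N/mm^2

Cross-sectional area = 20 x 1.2 = 24.0 mm^2
Tensile strength = 264 / 24.0 = 11.00 N/mm^2


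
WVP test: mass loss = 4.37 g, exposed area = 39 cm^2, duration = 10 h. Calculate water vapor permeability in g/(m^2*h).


WVP = mass_loss / (area x time) x 10000
WVP = 4.37 / (39 x 10) x 10000
WVP = 4.37 / 390 x 10000 = 112.05 g/(m^2*h)


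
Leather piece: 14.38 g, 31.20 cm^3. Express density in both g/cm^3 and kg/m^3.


Density = 14.38 / 31.20 = 0.461 g/cm^3
Convert: 0.461 x 1000 = 461 kg/m^3


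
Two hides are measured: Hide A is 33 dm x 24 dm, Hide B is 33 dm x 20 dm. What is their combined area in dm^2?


1452 dm^2

Hide A area = 33 x 24 = 792 dm^2
Hide B area = 33 x 20 = 660 dm^2
Total = 792 + 660 = 1452 dm^2


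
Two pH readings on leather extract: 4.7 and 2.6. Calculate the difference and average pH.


Difference = |4.7 - 2.6| = 2.1
Average = (4.7 + 2.6) / 2 = 3.65


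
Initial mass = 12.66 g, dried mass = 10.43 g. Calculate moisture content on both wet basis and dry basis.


Moisture lost = 12.66 - 10.43 = 2.23 g
Wet basis MC = 2.23 / 12.66 x 100 = 17.6%
Dry basis MC = 2.23 / 10.43 x 100 = 21.4%


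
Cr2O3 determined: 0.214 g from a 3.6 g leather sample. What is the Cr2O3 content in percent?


5.94%

Cr2O3% = 0.214 / 3.6 x 100
Cr2O3% = 5.94%


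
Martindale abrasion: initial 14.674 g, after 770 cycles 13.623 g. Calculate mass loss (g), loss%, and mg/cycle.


Loss = 14.674 - 13.623 = 1.051 g
Loss% = 1.051 / 14.674 x 100 = 7.16%
Rate = 1.051 / 770 x 1000 = 1.365 mg/cycle


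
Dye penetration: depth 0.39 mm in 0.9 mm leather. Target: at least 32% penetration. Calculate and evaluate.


Penetration = 0.39 / 0.9 x 100 = 43.3%
Target: 32%
Meets target: Yes


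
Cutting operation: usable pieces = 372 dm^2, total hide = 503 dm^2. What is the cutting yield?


Yield = usable / total x 100
Yield = 372 / 503 x 100 = 74.0%


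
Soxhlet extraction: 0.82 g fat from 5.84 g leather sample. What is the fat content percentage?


Fat content = 0.82 / 5.84 x 100
Fat = 14.0%


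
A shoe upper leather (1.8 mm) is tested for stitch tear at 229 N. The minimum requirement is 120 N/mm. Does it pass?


STS = 229 / 1.8 = 127.2 N/mm
Minimum required: 120 N/mm
Passes: Yes


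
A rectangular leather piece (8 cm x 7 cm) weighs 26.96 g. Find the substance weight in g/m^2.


4814.3 g/m^2

Area = 8 x 7 = 56 cm^2
SW = 26.96 / 56 x 10000 = 4814.3 g/m^2


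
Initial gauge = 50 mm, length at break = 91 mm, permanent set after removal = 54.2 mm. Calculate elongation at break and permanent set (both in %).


Elongation at break = 82.0%
Permanent set = 8.4%

Elongation at break = (91 - 50) / 50 x 100 = 82.0%
Permanent set = (54.2 - 50) / 50 x 100 = 8.4%


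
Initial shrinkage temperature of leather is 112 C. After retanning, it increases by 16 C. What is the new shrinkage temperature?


New Ts = 112 + 16 = 128 C


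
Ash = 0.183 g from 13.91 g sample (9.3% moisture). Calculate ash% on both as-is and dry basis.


As-is ash% = 0.183 / 13.91 x 100 = 1.32%
Dry mass = 13.91 x (100 - 9.3) / 100 = 12.61637 g
Dry-basis ash% = 0.183 / 12.61637 x 100 = 1.45%


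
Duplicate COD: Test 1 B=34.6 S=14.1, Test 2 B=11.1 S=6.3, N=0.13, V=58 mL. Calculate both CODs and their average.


COD1 = 367.6 mg/L
COD2 = 86.1 mg/L
Average = 226.9 mg/L

COD1 = (34.6 - 14.1) x 0.13 x 8000 / 58 = 367.6 mg/L
COD2 = (11.1 - 6.3) x 0.13 x 8000 / 58 = 86.1 mg/L
Average = (367.6 + 86.1) / 2 = 226.9 mg/L


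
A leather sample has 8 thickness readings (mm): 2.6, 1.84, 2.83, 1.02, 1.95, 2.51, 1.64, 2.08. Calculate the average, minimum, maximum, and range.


Average = 2.06 mm
Min = 1.02 mm
Max = 2.83 mm
Range = 1.81 mm

Sum = 16.47
Average = 16.47 / 8 = 2.06 mm
Minimum = 1.02 mm
Maximum = 2.83 mm
Range = 2.83 - 1.02 = 1.81 mm


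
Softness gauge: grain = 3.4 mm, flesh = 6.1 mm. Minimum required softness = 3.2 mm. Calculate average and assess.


Average = (3.4 + 6.1) / 2 = 4.75 mm
Minimum = 3.2 mm
Meets requirement: Yes


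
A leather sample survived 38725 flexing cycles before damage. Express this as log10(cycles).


4.59

log10(38725) = 4.59


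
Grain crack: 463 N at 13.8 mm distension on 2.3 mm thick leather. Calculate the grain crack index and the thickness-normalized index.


Crack index = 463 / 13.8 = 33.6 N/mm
Normalized = 33.6 / 2.3 = 14.6 N/mm per mm


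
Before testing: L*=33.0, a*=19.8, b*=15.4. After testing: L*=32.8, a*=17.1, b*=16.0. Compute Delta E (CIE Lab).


Delta E = 2.77

dL = 32.8 - 33.0 = -0.2
da = 17.1 - 19.8 = -2.7
db = 16.0 - 15.4 = 0.6
dE = sqrt((-0.2)^2 + (-2.7)^2 + (0.6)^2) = 2.77


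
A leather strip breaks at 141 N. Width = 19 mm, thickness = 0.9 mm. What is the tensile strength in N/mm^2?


8.25 N/mm^2


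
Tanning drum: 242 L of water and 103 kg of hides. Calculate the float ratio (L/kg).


2.3


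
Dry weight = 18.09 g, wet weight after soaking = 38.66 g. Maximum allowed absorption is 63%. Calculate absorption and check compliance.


Absorption = 113.7%
Compliant: No

WA = (38.66 - 18.09) / 18.09 x 100 = 113.7%
Maximum allowed: 63%
Compliant: No


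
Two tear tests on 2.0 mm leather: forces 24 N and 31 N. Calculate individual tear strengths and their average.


Tear 1 = 24 / 2.0 = 12.0 N/mm
Tear 2 = 31 / 2.0 = 15.5 N/mm
Average = (12.0 + 15.5) / 2 = 13.8 N/mm


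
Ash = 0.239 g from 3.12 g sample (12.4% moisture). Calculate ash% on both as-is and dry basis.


As-is ash = 7.66%
Dry-basis ash = 8.74%

As-is ash% = 0.239 / 3.12 x 100 = 7.66%
Dry mass = 3.12 x (100 - 12.4) / 100 = 2.73312 g
Dry-basis ash% = 0.239 / 2.73312 x 100 = 8.74%


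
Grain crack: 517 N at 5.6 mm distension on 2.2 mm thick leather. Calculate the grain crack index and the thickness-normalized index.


Crack index = 517 / 5.6 = 92.3 N/mm
Normalized = 92.3 / 2.2 = 42.0 N/mm per mm


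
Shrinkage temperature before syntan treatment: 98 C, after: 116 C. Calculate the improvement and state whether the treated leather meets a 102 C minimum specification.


Improvement = 116 - 98 = 18 C
Spec check: 116 C >= 102 C? Yes


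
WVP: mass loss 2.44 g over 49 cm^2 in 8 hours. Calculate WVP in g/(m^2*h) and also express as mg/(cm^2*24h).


WVP = 2.44 / (49 x 8) x 10000 = 62.24 g/(m^2*h)
Mass loss in mg = 2.44 x 1000 = 2440 mg
Per cm^2 per 24h in mg: 2440 x 24 / (49 x 8) = 58560 / 392 = 149.39 mg/(cm^2*24h)


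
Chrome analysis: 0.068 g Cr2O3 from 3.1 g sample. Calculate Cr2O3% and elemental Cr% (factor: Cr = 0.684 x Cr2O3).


Cr2O3 = 2.19%
Cr = 1.50%


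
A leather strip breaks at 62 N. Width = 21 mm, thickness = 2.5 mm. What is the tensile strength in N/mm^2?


Cross-sectional area = 21 x 2.5 = 52.5 mm^2
Tensile strength = 62 / 52.5 = 1.18 N/mm^2


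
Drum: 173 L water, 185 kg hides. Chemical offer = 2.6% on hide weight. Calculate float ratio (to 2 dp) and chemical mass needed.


Float ratio = 0.94
Chemical needed = 4.81 kg

Float ratio = 173 / 185 = 0.94
Chemical = 185 x 2.6 / 100 = 4.81 kg


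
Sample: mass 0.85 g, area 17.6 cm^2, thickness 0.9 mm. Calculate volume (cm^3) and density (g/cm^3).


Thickness in cm = 0.9 / 10 = 0.09 cm
Volume = 17.6 x 0.09 = 1.584 cm^3
Density = 0.85 / 1.584 = 0.537 g/cm^3


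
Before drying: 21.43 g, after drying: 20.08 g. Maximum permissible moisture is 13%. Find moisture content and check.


Moisture content = 6.3%
Acceptable: Yes

MC = (21.43 - 20.08) / 21.43 x 100 = 6.3%
Maximum: 13%
Acceptable: Yes


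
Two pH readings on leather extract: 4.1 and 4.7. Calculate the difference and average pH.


Difference = 0.6
Average pH = 4.40


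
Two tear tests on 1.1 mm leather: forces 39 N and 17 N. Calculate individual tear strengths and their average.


Tear 1 = 39 / 1.1 = 35.5 N/mm
Tear 2 = 17 / 1.1 = 15.5 N/mm
Average = (35.5 + 15.5) / 2 = 25.5 N/mm


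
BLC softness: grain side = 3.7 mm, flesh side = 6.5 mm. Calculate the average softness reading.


Average = (3.7 + 6.5) / 2
Average = 5.10 mm


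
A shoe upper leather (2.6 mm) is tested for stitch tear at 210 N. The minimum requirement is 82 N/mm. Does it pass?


STS = 80.8 N/mm
Passes: No

STS = 210 / 2.6 = 80.8 N/mm
Minimum required: 82 N/mm
Passes: No


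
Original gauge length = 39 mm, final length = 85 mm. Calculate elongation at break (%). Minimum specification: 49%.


Extension = 85 - 39 = 46 mm
Elongation = 46 / 39 x 100 = 117.9%
Minimum required: 49%
Meets specification: Yes


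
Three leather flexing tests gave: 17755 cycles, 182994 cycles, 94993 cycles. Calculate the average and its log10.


Average = 98581 cycles
log10 = 4.99

Average = (17755 + 182994 + 94993) / 3 = 98581 cycles
log10(98581) = 4.99


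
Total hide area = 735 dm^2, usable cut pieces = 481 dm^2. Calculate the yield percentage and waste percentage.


Yield = 65.4%
Waste = 34.6%


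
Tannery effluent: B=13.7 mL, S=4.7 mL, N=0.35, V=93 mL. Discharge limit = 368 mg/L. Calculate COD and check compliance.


COD = 271.0 mg/L
Compliant: Yes

COD = (13.7 - 4.7) x 0.35 x 8000 / 93 = 271.0 mg/L
Limit: 368 mg/L
Compliant: Yes


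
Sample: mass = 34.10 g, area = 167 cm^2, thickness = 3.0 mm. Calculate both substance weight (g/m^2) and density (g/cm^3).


Substance weight = 2041.9 g/m^2
Density = 0.681 g/cm^3

SW = 34.10 / 167 x 10000 = 2041.9 g/m^2
Volume = 167 x 3.0 / 10 = 50.10 cm^3
Density = 34.10 / 50.10 = 0.681 g/cm^3


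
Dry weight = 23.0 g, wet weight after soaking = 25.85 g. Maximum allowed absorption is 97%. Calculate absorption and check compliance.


Absorption = 12.4%
Compliant: Yes

WA = (25.85 - 23.0) / 23.0 x 100 = 12.4%
Maximum allowed: 97%
Compliant: Yes


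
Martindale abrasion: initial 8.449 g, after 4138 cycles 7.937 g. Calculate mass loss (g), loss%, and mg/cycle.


Loss = 8.449 - 7.937 = 0.512 g
Loss% = 0.512 / 8.449 x 100 = 6.06%
Rate = 0.512 / 4138 x 1000 = 0.124 mg/cycle


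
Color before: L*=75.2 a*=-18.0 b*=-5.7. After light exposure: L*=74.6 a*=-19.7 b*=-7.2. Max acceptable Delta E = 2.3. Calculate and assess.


dL = -0.6, da = -1.7, db = -1.5
dE = sqrt((-0.6)^2 + (-1.7)^2 + (-1.5)^2) = 2.35
Max = 2.3
Passes: No


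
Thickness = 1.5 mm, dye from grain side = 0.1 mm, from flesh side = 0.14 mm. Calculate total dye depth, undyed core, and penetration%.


Total dyed = 0.1 + 0.14 = 0.24 mm
Undyed core = 1.5 - 0.24 = 1.26 mm
Penetration = 0.24 / 1.5 x 100 = 16.0%


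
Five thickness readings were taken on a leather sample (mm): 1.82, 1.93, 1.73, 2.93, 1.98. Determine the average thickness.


2.08 mm


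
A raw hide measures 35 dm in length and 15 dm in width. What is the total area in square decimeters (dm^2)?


Area = length x width
Area = 35 x 15 = 525 dm^2


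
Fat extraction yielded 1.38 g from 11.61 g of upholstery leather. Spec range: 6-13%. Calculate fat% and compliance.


Fat% = 1.38 / 11.61 x 100 = 11.9%
Spec range: 6-13%
Compliant: Yes


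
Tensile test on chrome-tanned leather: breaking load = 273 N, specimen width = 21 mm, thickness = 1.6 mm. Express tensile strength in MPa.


8.13 MPa

Cross-section = 21 x 1.6 = 33.6 mm^2
TS = 273 / 33.6 = 8.13 MPa
(1 N/mm^2 = 1 MPa)


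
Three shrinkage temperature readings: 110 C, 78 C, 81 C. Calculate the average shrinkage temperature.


89.7 C


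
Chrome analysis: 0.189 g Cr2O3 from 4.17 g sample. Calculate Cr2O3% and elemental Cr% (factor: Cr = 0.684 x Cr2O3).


Cr2O3% = 0.189 / 4.17 x 100 = 4.53%
Cr% = 4.53 x 0.684 = 3.10%


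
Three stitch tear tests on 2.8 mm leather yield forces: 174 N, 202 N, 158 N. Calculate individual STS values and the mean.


STS1 = 62.1 N/mm
STS2 = 72.1 N/mm
STS3 = 56.4 N/mm
Mean = 63.5 N/mm


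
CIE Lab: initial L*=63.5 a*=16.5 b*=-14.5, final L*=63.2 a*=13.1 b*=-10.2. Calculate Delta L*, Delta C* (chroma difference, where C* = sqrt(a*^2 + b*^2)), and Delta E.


Delta L* = -0.3
Delta C* = -5.36
Delta E = 5.49

Delta L* = 63.2 - 63.5 = -0.3
C1* = sqrt((16.5)^2 + (-14.5)^2) = 21.966
C2* = sqrt((13.1)^2 + (-10.2)^2) = 16.603
Delta C* = 16.603 - 21.966 = -5.36
Delta E = sqrt((-0.3)^2 + (-3.4)^2 + (4.3)^2) = 5.49


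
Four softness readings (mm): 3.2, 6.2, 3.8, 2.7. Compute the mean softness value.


Sum = 3.2 + 6.2 + 3.8 + 2.7
Mean = 15.9 / 4 = 3.98 mm


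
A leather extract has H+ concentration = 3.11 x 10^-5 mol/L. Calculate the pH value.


pH = -log10[H+]
pH = -log10(3.11 x 10^-5) = 4.51


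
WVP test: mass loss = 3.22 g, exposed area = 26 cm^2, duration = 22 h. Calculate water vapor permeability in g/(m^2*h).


WVP = mass_loss / (area x time) x 10000
WVP = 3.22 / (26 x 22) x 10000
WVP = 3.22 / 572 x 10000 = 56.29 g/(m^2*h)


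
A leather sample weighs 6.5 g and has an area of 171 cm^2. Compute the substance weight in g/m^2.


380.1 g/m^2


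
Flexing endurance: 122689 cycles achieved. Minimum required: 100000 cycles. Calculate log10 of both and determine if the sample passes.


Achieved: log10 = 5.09
Required: log10 = 5.00
Passes: Yes

log10(122689) = 5.09
log10(100000) = 5.00
Passes: Yes


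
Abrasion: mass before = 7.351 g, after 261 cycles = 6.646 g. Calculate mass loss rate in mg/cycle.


2.701 mg/cycle

Mass loss = 7.351 - 6.646 = 0.705 g
Rate = 0.705 / 261 x 1000 = 2.701 mg/cycle


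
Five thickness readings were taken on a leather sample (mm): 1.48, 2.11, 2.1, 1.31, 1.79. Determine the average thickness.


1.76 mm


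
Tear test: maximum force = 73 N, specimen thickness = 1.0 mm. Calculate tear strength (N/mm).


Tear strength = force / thickness
Tear = 73 / 1.0 = 73.0 N/mm


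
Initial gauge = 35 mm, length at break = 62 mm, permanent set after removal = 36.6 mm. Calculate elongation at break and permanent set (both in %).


Elongation at break = 77.1%
Permanent set = 4.6%

Elongation at break = (62 - 35) / 35 x 100 = 77.1%
Permanent set = (36.6 - 35) / 35 x 100 = 4.6%


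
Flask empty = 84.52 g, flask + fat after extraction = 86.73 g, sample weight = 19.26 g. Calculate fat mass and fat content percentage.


Fat mass = 86.73 - 84.52 = 2.21 g
Fat% = 2.21 / 19.26 x 100 = 11.5%


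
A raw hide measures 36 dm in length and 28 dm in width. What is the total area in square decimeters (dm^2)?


Area = length x width
Area = 36 x 28 = 1008 dm^2


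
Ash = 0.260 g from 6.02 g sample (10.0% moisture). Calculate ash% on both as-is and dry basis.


As-is ash% = 0.260 / 6.02 x 100 = 4.32%
Dry mass = 6.02 x (100 - 10.0) / 100 = 5.418 g
Dry-basis ash% = 0.260 / 5.418 x 100 = 4.80%


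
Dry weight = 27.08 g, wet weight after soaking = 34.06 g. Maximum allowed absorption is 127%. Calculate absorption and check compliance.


Absorption = 25.8%
Compliant: Yes

WA = (34.06 - 27.08) / 27.08 x 100 = 25.8%
Maximum allowed: 127%
Compliant: Yes


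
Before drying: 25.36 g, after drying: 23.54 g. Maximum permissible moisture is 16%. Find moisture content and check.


MC = (25.36 - 23.54) / 25.36 x 100 = 7.2%
Maximum: 16%
Acceptable: Yes


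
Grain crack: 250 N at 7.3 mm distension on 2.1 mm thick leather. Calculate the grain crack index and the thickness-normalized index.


Crack index = 34.2 N/mm
Normalized index = 16.3 N/mm per mm


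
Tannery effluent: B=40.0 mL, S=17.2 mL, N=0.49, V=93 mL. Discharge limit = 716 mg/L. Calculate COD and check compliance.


COD = (40.0 - 17.2) x 0.49 x 8000 / 93 = 961.0 mg/L
Limit: 716 mg/L
Compliant: No


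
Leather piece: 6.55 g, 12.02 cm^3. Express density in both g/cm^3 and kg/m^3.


0.545 g/cm^3
545 kg/m^3

Density = 6.55 / 12.02 = 0.545 g/cm^3
Convert: 0.545 x 1000 = 545 kg/m^3


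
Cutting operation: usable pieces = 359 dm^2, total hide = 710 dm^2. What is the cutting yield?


50.6%

Yield = usable / total x 100
Yield = 359 / 710 x 100 = 50.6%


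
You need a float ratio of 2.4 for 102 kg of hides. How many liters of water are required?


244.8 L


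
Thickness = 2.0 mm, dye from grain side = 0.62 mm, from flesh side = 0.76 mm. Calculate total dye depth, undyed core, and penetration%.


Total dyed = 1.38 mm
Undyed core = 0.62 mm
Penetration = 69.0%

Total dyed = 0.62 + 0.76 = 1.38 mm
Undyed core = 2.0 - 1.38 = 0.62 mm
Penetration = 1.38 / 2.0 x 100 = 69.0%


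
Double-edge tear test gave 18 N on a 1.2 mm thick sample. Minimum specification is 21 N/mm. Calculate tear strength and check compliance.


Tear strength = 18 / 1.2 = 15.0 N/mm
Required minimum = 21 N/mm
Compliant: No


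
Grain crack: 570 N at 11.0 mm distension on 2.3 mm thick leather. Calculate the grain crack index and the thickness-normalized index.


Crack index = 570 / 11.0 = 51.8 N/mm
Normalized = 51.8 / 2.3 = 22.5 N/mm per mm


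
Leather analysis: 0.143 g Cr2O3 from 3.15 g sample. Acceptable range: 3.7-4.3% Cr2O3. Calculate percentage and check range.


Cr2O3 = 4.54%
Within range: No

Cr2O3% = 0.143 / 3.15 x 100 = 4.54%
Acceptable range: 3.7 to 4.3%
Within range: No


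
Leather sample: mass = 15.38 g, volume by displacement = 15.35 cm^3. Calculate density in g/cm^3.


Density = mass / volume
Density = 15.38 / 15.35 = 1.002 g/cm^3


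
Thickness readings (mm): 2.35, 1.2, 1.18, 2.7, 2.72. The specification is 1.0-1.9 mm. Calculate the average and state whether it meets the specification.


Average = 2.03 mm
Within specification: No


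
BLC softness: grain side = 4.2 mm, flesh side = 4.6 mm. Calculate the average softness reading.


4.40 mm

Average = (4.2 + 4.6) / 2
Average = 4.40 mm


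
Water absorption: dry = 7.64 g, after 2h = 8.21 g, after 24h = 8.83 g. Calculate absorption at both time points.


WA (2h) = (8.21 - 7.64) / 7.64 x 100 = 7.5%
WA (24h) = (8.83 - 7.64) / 7.64 x 100 = 15.6%


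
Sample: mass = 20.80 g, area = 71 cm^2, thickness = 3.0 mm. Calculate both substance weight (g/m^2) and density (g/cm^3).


SW = 20.80 / 71 x 10000 = 2929.6 g/m^2
Volume = 71 x 3.0 / 10 = 21.30 cm^3
Density = 20.80 / 21.30 = 0.977 g/cm^3


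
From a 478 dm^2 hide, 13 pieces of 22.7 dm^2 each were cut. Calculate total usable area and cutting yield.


Usable area = 295.1 dm^2
Yield = 61.7%


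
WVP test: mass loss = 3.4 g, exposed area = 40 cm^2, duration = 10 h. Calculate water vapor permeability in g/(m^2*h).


WVP = mass_loss / (area x time) x 10000
WVP = 3.4 / (40 x 10) x 10000
WVP = 3.4 / 400 x 10000 = 85.00 g/(m^2*h)


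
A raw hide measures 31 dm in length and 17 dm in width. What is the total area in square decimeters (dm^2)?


527 dm^2

Area = length x width
Area = 31 x 17 = 527 dm^2


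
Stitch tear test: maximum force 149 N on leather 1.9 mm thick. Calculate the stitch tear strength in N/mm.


Stitch tear strength = force / thickness
STS = 149 / 1.9 = 78.4 N/mm


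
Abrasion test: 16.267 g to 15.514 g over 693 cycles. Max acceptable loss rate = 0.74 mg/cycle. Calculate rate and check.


Loss = 16.267 - 15.514 = 0.753 g
Rate = 0.753 g / 693 cycles x 1000 = 1.087 mg/cycle
Max = 0.74 mg/cycle
Passes: No


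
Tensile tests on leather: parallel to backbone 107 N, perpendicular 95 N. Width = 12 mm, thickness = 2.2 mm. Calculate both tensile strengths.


Parallel = 4.05 N/mm^2
Perpendicular = 3.60 N/mm^2


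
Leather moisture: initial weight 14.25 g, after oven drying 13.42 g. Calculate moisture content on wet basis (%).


5.8%


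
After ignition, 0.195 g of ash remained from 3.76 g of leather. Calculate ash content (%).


Ash% = 0.195 / 3.76 x 100
Ash% = 5.19%


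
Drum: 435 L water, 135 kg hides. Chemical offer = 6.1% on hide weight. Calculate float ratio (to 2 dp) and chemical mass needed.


Float ratio = 435 / 135 = 3.22
Chemical = 135 x 6.1 / 100 = 8.235 kg


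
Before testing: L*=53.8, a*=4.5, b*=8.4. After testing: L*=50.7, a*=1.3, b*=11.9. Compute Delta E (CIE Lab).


Delta E = 5.67

dL = 50.7 - 53.8 = -3.1
da = 1.3 - 4.5 = -3.2
db = 11.9 - 8.4 = 3.5
dE = sqrt((-3.1)^2 + (-3.2)^2 + (3.5)^2) = 5.67


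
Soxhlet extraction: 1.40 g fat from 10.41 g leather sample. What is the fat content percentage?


13.4%


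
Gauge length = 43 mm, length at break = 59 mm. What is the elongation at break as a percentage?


Extension = 59 - 43 = 16 mm
Elongation = 16 / 43 x 100 = 37.2%


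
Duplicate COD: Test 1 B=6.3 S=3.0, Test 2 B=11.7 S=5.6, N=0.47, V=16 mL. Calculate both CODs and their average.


COD1 = 775.5 mg/L
COD2 = 1433.5 mg/L
Average = 1104.5 mg/L

COD1 = (6.3 - 3.0) x 0.47 x 8000 / 16 = 775.5 mg/L
COD2 = (11.7 - 5.6) x 0.47 x 8000 / 16 = 1433.5 mg/L
Average = (775.5 + 1433.5) / 2 = 1104.5 mg/L


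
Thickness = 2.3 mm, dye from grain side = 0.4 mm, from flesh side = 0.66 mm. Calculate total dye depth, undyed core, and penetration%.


Total dyed = 0.4 + 0.66 = 1.06 mm
Undyed core = 2.3 - 1.06 = 1.24 mm
Penetration = 1.06 / 2.3 x 100 = 46.1%


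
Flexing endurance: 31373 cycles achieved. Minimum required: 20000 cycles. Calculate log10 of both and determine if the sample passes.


Achieved: log10 = 4.50
Required: log10 = 4.30
Passes: Yes

log10(31373) = 4.50
log10(20000) = 4.30
Passes: Yes


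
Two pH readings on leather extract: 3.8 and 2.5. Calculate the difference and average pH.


Difference = 1.3
Average pH = 3.15

Difference = |3.8 - 2.5| = 1.3
Average = (3.8 + 2.5) / 2 = 3.15


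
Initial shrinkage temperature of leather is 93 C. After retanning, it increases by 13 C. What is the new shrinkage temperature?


106 C

New Ts = 93 + 13 = 106 C


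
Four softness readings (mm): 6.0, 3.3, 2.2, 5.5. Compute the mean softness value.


Sum = 6.0 + 3.3 + 2.2 + 5.5
Mean = 17.0 / 4 = 4.25 mm


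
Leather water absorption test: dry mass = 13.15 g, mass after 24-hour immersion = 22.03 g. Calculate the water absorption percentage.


Water absorbed = 22.03 - 13.15 = 8.88 g
WA% = 8.88 / 13.15 x 100 = 67.5%


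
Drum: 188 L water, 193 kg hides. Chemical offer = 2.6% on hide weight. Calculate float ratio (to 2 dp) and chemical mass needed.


Float ratio = 188 / 193 = 0.97
Chemical = 193 x 2.6 / 100 = 5.018 kg


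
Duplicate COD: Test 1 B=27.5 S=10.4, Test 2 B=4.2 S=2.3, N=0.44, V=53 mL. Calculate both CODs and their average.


COD1 = (27.5 - 10.4) x 0.44 x 8000 / 53 = 1135.7 mg/L
COD2 = (4.2 - 2.3) x 0.44 x 8000 / 53 = 126.2 mg/L
Average = (1135.7 + 126.2) / 2 = 631.0 mg/L


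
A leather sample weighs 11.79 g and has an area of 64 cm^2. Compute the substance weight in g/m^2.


1842.2 g/m^2

Substance weight = mass / area x 10000
SW = 11.79 / 64 x 10000
SW = 1842.2 g/m^2


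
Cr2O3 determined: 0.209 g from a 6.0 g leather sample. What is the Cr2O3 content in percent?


3.48%

Cr2O3% = 0.209 / 6.0 x 100
Cr2O3% = 3.48%


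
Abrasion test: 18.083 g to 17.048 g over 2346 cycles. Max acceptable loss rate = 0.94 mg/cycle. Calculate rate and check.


Rate = 0.441 mg/cycle
Passes: Yes


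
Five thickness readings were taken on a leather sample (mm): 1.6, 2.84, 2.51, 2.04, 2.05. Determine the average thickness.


2.21 mm


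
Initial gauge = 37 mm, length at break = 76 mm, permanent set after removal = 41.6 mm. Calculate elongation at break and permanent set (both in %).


Elongation at break = (76 - 37) / 37 x 100 = 105.4%
Permanent set = (41.6 - 37) / 37 x 100 = 12.4%


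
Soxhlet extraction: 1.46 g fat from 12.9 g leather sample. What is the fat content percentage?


11.3%

Fat content = 1.46 / 12.9 x 100
Fat = 11.3%


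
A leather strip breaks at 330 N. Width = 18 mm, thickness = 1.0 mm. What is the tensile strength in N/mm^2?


18.33 N/mm^2

Cross-sectional area = 18 x 1.0 = 18.0 mm^2
Tensile strength = 330 / 18.0 = 18.33 N/mm^2


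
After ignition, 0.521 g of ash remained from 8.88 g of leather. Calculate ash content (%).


5.87%

Ash% = 0.521 / 8.88 x 100
Ash% = 5.87%


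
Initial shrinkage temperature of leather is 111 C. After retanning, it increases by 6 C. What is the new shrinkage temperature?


New Ts = 111 + 6 = 117 C


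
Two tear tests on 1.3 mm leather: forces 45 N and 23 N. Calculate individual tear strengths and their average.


Tear 1 = 34.6 N/mm
Tear 2 = 17.7 N/mm
Average = 26.2 N/mm


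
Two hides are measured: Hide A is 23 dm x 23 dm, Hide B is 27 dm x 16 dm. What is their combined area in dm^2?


Hide A area = 23 x 23 = 529 dm^2
Hide B area = 27 x 16 = 432 dm^2
Total = 529 + 432 = 961 dm^2


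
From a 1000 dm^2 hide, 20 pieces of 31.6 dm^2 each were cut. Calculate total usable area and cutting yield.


Total usable = 20 x 31.6 = 632.0 dm^2
Yield = 632.0 / 1000 x 100 = 63.2%


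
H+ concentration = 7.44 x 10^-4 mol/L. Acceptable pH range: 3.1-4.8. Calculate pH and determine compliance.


pH = 3.13
Compliant: Yes

pH = -log10(7.44 x 10^-4) = 3.13
Range: 3.1 to 4.8
Compliant: Yes


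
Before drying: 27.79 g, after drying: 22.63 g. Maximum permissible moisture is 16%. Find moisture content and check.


Moisture content = 18.6%
Acceptable: No

MC = (27.79 - 22.63) / 27.79 x 100 = 18.6%
Maximum: 16%
Acceptable: No


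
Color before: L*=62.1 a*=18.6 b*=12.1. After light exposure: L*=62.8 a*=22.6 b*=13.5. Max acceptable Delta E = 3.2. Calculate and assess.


dL = 0.7, da = 4.0, db = 1.4
dE = sqrt((0.7)^2 + (4.0)^2 + (1.4)^2) = 4.30
Max = 3.2
Passes: No


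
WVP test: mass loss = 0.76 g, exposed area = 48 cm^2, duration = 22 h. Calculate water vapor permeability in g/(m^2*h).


7.20 g/(m^2*h)

WVP = mass_loss / (area x time) x 10000
WVP = 0.76 / (48 x 22) x 10000
WVP = 0.76 / 1056 x 10000 = 7.20 g/(m^2*h)


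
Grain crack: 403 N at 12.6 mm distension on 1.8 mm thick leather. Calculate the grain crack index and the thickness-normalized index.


Crack index = 403 / 12.6 = 32.0 N/mm
Normalized = 32.0 / 1.8 = 17.8 N/mm per mm


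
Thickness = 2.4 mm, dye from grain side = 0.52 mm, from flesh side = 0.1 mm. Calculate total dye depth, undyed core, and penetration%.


Total dyed = 0.62 mm
Undyed core = 1.78 mm
Penetration = 25.8%


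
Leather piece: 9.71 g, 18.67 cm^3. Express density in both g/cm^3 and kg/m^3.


Density = 9.71 / 18.67 = 0.520 g/cm^3
Convert: 0.520 x 1000 = 520 kg/m^3


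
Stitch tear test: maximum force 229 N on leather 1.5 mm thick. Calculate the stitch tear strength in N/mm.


152.7 N/mm


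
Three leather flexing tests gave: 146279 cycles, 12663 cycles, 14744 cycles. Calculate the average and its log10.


Average = (146279 + 12663 + 14744) / 3 = 57895 cycles
log10(57895) = 4.76


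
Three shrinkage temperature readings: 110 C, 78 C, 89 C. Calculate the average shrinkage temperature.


92.3 C

Average = (110 + 78 + 89) / 3
Average = 277 / 3 = 92.3 C


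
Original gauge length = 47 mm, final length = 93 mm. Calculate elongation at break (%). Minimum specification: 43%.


Elongation = 97.9%
Meets spec: Yes

Extension = 93 - 47 = 46 mm
Elongation = 46 / 47 x 100 = 97.9%
Minimum required: 43%
Meets specification: Yes


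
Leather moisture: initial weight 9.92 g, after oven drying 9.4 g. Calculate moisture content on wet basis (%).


Moisture = 9.92 - 9.4 = 0.52 g
MC = 0.52 / 9.92 x 100 = 5.2%


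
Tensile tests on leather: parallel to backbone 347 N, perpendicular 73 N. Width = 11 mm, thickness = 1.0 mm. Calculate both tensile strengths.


Parallel = 31.55 N/mm^2
Perpendicular = 6.64 N/mm^2


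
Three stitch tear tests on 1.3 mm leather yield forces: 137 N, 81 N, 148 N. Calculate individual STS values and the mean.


STS1 = 137 / 1.3 = 105.4 N/mm
STS2 = 81 / 1.3 = 62.3 N/mm
STS3 = 148 / 1.3 = 113.8 N/mm
Mean = (105.4 + 62.3 + 113.8) / 3 = 93.8 N/mm


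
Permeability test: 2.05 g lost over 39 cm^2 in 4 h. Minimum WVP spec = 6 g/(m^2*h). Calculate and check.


WVP = 131.41 g/(m^2*h)
Meets specification: Yes


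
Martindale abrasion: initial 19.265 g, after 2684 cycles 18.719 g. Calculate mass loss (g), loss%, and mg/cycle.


Mass loss = 0.546 g
Loss = 2.83%
Rate = 0.203 mg/cycle


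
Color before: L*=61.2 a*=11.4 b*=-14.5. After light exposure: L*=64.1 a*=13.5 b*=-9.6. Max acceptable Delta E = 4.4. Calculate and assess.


Delta E = 6.07
Passes: No


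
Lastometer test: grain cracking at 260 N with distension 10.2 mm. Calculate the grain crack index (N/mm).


Grain crack index = force / distension
Index = 260 / 10.2 = 25.5 N/mm


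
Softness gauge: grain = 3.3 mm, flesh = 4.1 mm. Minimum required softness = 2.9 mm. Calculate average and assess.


Average = (3.3 + 4.1) / 2 = 3.70 mm
Minimum = 2.9 mm
Meets requirement: Yes


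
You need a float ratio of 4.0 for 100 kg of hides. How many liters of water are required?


Water = hide weight x target ratio
Water = 100 x 4.0 = 400.0 L


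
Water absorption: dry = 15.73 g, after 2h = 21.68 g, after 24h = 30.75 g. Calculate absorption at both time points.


2h absorption = 37.8%
24h absorption = 95.5%


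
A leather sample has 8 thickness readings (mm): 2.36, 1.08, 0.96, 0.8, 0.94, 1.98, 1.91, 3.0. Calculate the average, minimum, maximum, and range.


Average = 1.63 mm
Min = 0.8 mm
Max = 3.0 mm
Range = 2.20 mm


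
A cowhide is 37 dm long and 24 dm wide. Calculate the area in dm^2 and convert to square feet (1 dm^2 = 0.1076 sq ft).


888 dm^2
95.55 sq ft


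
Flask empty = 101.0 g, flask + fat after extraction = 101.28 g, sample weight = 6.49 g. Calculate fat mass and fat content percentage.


Fat mass = 0.28 g
Fat content = 4.3%

Fat mass = 101.28 - 101.0 = 0.28 g
Fat% = 0.28 / 6.49 x 100 = 4.3%


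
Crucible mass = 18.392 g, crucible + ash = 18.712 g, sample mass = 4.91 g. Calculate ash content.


Ash mass = 0.320 g
Ash content = 6.52%


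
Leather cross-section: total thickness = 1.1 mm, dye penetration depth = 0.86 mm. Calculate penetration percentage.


Penetration% = 0.86 / 1.1 x 100
Penetration = 78.2%


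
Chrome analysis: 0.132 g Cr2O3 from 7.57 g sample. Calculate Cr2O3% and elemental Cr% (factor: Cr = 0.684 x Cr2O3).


Cr2O3 = 1.74%
Cr = 1.19%


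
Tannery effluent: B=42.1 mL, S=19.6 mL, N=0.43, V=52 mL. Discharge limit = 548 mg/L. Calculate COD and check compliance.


COD = (42.1 - 19.6) x 0.43 x 8000 / 52 = 1488.5 mg/L
Limit: 548 mg/L
Compliant: No


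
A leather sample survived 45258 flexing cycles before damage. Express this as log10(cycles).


log10(45258) = 4.66


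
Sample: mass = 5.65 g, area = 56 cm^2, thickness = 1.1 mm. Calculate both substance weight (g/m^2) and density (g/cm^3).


Substance weight = 1008.9 g/m^2
Density = 0.917 g/cm^3


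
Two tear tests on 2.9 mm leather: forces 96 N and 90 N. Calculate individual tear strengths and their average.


Tear 1 = 96 / 2.9 = 33.1 N/mm
Tear 2 = 90 / 2.9 = 31.0 N/mm
Average = (33.1 + 31.0) / 2 = 32.1 N/mm


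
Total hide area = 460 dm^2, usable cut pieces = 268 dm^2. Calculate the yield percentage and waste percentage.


Yield = 58.3%
Waste = 41.7%

Yield = 268 / 460 x 100 = 58.3%
Waste = 460 - 268 = 192 dm^2
Waste% = 100 - 58.3 = 41.7%


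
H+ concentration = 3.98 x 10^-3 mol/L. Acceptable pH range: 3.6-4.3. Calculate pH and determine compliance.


pH = -log10(3.98 x 10^-3) = 2.40
Range: 3.6 to 4.3
Compliant: No


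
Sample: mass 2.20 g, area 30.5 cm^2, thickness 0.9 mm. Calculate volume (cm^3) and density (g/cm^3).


Thickness in cm = 0.9 / 10 = 0.09 cm
Volume = 30.5 x 0.09 = 2.745 cm^3
Density = 2.20 / 2.745 = 0.801 g/cm^3


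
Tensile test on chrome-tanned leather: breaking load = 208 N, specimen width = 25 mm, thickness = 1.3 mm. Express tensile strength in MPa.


Cross-section = 25 x 1.3 = 32.5 mm^2
TS = 208 / 32.5 = 6.40 MPa
(1 N/mm^2 = 1 MPa)


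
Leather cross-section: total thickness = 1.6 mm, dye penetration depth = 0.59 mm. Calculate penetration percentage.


36.9%

Penetration% = 0.59 / 1.6 x 100
Penetration = 36.9%


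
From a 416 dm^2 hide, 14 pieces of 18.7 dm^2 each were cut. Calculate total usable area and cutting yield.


Usable area = 261.8 dm^2
Yield = 62.9%


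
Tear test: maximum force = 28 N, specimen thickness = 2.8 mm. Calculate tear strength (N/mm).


Tear strength = force / thickness
Tear = 28 / 2.8 = 10.0 N/mm


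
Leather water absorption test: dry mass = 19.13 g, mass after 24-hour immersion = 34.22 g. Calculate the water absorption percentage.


Water absorbed = 34.22 - 19.13 = 15.09 g
WA% = 15.09 / 19.13 x 100 = 78.9%


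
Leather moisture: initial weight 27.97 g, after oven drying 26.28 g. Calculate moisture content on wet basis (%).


6.0%

Moisture = 27.97 - 26.28 = 1.69 g
MC = 1.69 / 27.97 x 100 = 6.0%


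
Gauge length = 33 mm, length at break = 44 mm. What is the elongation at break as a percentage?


33.3%


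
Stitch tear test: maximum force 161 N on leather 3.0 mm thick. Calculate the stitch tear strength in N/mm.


Stitch tear strength = force / thickness
STS = 161 / 3.0 = 53.7 N/mm


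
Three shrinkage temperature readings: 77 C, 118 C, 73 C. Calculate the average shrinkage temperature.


89.3 C


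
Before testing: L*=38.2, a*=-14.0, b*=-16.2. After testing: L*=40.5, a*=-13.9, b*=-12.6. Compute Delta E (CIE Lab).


Delta E = 4.27

dL = 40.5 - 38.2 = 2.3
da = -13.9 - (-14.0) = 0.1
db = -12.6 - (-16.2) = 3.6
dE = sqrt((2.3)^2 + (0.1)^2 + (3.6)^2) = 4.27


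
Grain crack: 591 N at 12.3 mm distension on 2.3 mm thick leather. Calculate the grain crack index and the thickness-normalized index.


Crack index = 48.0 N/mm
Normalized index = 20.9 N/mm per mm

Crack index = 591 / 12.3 = 48.0 N/mm
Normalized = 48.0 / 2.3 = 20.9 N/mm per mm


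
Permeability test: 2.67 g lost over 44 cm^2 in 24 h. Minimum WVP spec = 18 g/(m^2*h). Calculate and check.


WVP = 25.28 g/(m^2*h)
Meets specification: Yes

WVP = 2.67 / (44 x 24) x 10000 = 25.28 g/(m^2*h)
Minimum: 18 g/(m^2*h)
Meets spec: Yes


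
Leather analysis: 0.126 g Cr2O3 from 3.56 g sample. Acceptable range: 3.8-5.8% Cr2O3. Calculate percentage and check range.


Cr2O3 = 3.54%
Within range: No

Cr2O3% = 0.126 / 3.56 x 100 = 3.54%
Acceptable range: 3.8 to 5.8%
Within range: No


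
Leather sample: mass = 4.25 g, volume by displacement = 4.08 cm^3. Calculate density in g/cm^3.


Density = mass / volume
Density = 4.25 / 4.08 = 1.042 g/cm^3


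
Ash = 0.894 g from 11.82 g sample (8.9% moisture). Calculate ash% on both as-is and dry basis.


As-is ash = 7.56%
Dry-basis ash = 8.30%

As-is ash% = 0.894 / 11.82 x 100 = 7.56%
Dry mass = 11.82 x (100 - 8.9) / 100 = 10.76802 g
Dry-basis ash% = 0.894 / 10.76802 x 100 = 8.30%


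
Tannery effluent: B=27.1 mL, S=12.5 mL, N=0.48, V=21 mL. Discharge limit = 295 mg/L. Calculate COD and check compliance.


COD = 2669.7 mg/L
Compliant: No

COD = (27.1 - 12.5) x 0.48 x 8000 / 21 = 2669.7 mg/L
Limit: 295 mg/L
Compliant: No


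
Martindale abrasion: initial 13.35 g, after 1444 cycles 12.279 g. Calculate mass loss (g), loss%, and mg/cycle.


Loss = 13.35 - 12.279 = 1.071 g
Loss% = 1.071 / 13.35 x 100 = 8.02%
Rate = 1.071 / 1444 x 1000 = 0.742 mg/cycle


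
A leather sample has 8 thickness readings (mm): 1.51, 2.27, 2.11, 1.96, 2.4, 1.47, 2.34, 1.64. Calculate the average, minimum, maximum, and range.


Sum = 15.70
Average = 15.70 / 8 = 1.96 mm
Minimum = 1.47 mm
Maximum = 2.4 mm
Range = 2.4 - 1.47 = 0.93 mm


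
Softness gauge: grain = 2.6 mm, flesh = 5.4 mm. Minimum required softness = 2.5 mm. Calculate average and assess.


Average = (2.6 + 5.4) / 2 = 4.00 mm
Minimum = 2.5 mm
Meets requirement: Yes


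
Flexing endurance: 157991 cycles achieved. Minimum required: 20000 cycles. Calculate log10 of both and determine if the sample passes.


log10(157991) = 5.20
log10(20000) = 4.30
Passes: Yes


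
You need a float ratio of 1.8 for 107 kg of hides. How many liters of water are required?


192.6 L

Water = hide weight x target ratio
Water = 107 x 1.8 = 192.6 L


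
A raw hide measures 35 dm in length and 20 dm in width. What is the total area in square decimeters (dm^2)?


700 dm^2


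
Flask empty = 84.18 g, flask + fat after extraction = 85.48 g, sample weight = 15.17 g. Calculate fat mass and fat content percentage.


Fat mass = 85.48 - 84.18 = 1.30 g
Fat% = 1.30 / 15.17 x 100 = 8.6%


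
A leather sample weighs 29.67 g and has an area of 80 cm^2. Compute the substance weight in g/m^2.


3708.8 g/m^2

Substance weight = mass / area x 10000
SW = 29.67 / 80 x 10000
SW = 3708.8 g/m^2


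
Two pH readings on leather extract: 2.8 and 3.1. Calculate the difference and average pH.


Difference = |2.8 - 3.1| = 0.3
Average = (2.8 + 3.1) / 2 = 2.95


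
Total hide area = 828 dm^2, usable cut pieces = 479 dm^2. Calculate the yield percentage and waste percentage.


Yield = 57.9%
Waste = 42.1%


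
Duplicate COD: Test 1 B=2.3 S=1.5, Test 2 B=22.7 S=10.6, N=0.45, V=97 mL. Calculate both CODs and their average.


COD1 = (2.3 - 1.5) x 0.45 x 8000 / 97 = 29.7 mg/L
COD2 = (22.7 - 10.6) x 0.45 x 8000 / 97 = 449.1 mg/L
Average = (29.7 + 449.1) / 2 = 239.4 mg/L


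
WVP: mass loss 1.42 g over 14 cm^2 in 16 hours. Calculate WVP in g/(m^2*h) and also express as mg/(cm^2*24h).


WVP = 1.42 / (14 x 16) x 10000 = 63.39 g/(m^2*h)
Mass loss in mg = 1.42 x 1000 = 1420 mg
Per cm^2 per 24h in mg: 1420 x 24 / (14 x 16) = 34080 / 224 = 152.14 mg/(cm^2*24h)


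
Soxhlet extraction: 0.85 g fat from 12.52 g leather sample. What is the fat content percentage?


Fat content = 0.85 / 12.52 x 100
Fat = 6.8%


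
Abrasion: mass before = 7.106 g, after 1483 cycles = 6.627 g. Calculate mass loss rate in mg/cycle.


0.323 mg/cycle


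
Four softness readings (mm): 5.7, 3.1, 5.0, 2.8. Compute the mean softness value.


4.15 mm

Sum = 5.7 + 3.1 + 5.0 + 2.8
Mean = 16.6 / 4 = 4.15 mm


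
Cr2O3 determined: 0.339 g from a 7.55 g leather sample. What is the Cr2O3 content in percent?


4.49%


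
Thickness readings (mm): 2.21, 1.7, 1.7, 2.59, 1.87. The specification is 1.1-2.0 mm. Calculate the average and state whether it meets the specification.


Sum = 10.07
Average = 10.07 / 5 = 2.01 mm
Specification range: 1.1 to 2.0 mm
Within spec: No


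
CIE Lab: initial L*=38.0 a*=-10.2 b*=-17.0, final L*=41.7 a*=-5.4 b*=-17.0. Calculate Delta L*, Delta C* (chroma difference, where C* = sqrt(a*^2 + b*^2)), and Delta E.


Delta L* = 41.7 - 38.0 = 3.7
C1* = sqrt((-10.2)^2 + (-17.0)^2) = 19.825
C2* = sqrt((-5.4)^2 + (-17.0)^2) = 17.837
Delta C* = 17.837 - 19.825 = -1.99
Delta E = sqrt((3.7)^2 + (4.8)^2 + (0.0)^2) = 6.06
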